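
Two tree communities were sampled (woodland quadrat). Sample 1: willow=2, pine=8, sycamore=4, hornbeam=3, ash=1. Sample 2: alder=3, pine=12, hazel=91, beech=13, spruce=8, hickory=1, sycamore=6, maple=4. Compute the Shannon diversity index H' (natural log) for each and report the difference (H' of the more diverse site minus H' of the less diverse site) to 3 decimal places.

0.166

Sample 1: N=18, proportions 0.11111, 0.44444, 0.22222, 0.16667, 0.05556, giving H' = 1.39799 (working shown to 5 dp, full precision carried).
Sample 2: N=138, proportions 0.02174, 0.08696, 0.65942, 0.0942, 0.05797, 0.00725, 0.04348, 0.02899, giving H' = 1.23248.
Difference = |1.39799 − 1.23248| = 0.16551, i.e. 0.166 to 3 decimal places.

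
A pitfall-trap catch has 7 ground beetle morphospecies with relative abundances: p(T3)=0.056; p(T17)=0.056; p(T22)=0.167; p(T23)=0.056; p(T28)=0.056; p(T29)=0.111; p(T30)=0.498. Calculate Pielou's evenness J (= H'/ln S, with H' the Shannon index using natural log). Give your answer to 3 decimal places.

H' = −Σ pᵢ ln pᵢ = −((-0.16141) + (-0.16141) + (-0.29889) + (-0.16141) + (-0.16141) + (-0.24400) + (-0.34718)) = 1.53573 (working shown to 5 dp, full precision carried).
With S = 7 species, ln S = 1.94591, so J = 1.53573/1.94591 = 0.78921, i.e. 0.789 to 3 decimal places.

0.789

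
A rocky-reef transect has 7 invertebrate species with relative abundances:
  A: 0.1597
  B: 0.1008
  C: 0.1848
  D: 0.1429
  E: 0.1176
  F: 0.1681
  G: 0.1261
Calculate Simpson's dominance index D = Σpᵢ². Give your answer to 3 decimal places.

0.148

D = 0.1597² + 0.1008² + 0.1848² + 0.1429² + 0.1176² + 0.1681² + 0.1261² = 0.02550 + 0.01016 + 0.03415 + 0.02042 + 0.01383 + 0.02826 + 0.01590 = 0.14822 (working shown to 5 dp, full precision carried).
To 3 decimal places, D = 0.148.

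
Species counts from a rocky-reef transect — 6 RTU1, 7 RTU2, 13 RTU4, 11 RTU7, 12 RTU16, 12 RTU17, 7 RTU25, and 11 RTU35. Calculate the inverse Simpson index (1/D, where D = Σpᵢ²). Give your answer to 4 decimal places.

7.4922

Total N = 6+7+13+11+12+12+7+11 = 79, so the proportions are 0.07594937, 0.08860759, 0.16455696, 0.13924051, 0.15189873, 0.15189873, 0.08860759, 0.13924051 (working shown to 8 dp, full precision carried).
D = 0.07594937² + 0.08860759² + 0.16455696² + 0.13924051² + 0.15189873² + 0.15189873² + 0.08860759² + 0.13924051² = 0.00576831 + 0.00785131 + 0.02707899 + 0.01938792 + 0.02307323 + 0.02307323 + 0.00785131 + 0.01938792 = 0.13347220.
So 1/D = 7.492197, i.e. 7.4922 to 4 decimal places.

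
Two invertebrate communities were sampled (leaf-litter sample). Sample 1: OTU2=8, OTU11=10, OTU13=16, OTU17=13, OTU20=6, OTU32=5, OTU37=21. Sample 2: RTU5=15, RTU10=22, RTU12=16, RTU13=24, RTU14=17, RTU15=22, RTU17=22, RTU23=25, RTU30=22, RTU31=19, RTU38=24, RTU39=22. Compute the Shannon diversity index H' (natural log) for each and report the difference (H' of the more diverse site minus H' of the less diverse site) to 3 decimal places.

Sample 1: N=79, proportions 0.101266, 0.126582, 0.202532, 0.164557, 0.075949, 0.063291, 0.265823, giving H' = 1.836538 (working shown to 6 dp, full precision carried).
Sample 2: N=250, proportions 0.06, 0.088, 0.064, 0.096, 0.068, 0.088, 0.088, 0.1, 0.088, 0.076, 0.096, 0.088, giving H' = 2.472964.
Difference = |1.836538 − 2.472964| = 0.636426, i.e. 0.636 to 3 decimal places.

0.636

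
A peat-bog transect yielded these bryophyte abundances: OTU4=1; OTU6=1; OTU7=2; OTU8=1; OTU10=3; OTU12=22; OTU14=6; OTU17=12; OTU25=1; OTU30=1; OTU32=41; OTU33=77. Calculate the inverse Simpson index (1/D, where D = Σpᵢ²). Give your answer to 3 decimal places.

3.404

Total N = 1+1+2+1+3+22+6+12+1+1+41+77 = 168, so the proportions are 0.0059524, 0.0059524, 0.0119048, 0.0059524, 0.0178571, 0.1309524, 0.0357143, 0.0714286, 0.0059524, 0.0059524, 0.2440476, 0.4583333 (working shown to 7 dp, full precision carried).
D = 0.0059524² + 0.0059524² + 0.0119048² + 0.0059524² + 0.0178571² + 0.1309524² + 0.0357143² + 0.0714286² + 0.0059524² + 0.0059524² + 0.2440476² + 0.4583333² = 0.0000354 + 0.0000354 + 0.0001417 + 0.0000354 + 0.0003189 + 0.0171485 + 0.0012755 + 0.0051020 + 0.0000354 + 0.0000354 + 0.0595592 + 0.2100694 = 0.2937925.
So 1/D = 3.40376, i.e. 3.404 to 3 decimal places.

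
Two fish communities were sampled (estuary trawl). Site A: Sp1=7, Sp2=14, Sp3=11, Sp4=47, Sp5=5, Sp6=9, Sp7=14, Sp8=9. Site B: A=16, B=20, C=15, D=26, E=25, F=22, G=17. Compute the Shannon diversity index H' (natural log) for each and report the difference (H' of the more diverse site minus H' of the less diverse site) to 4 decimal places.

0.1243

Site A: N=116, proportions 0.060345, 0.12069, 0.094828, 0.405172, 0.043103, 0.077586, 0.12069, 0.077586, giving H' = 1.801470 (working shown to 6 dp, full precision carried).
Site B: N=141, proportions 0.113475, 0.141844, 0.106383, 0.184397, 0.177305, 0.156028, 0.120567, giving H' = 1.925733.
Difference = |1.801470 − 1.925733| = 0.124263, i.e. 0.1243 to 4 decimal places.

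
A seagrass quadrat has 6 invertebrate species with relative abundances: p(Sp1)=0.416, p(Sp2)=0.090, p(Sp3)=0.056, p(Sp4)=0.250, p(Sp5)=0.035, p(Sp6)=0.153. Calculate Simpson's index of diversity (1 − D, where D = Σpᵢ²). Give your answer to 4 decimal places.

0.7286

D = 0.416² + 0.09² + 0.056² + 0.25² + 0.035² + 0.153² = 0.173056 + 0.008100 + 0.003136 + 0.062500 + 0.001225 + 0.023409 = 0.271426 (working shown to 6 dp, full precision carried).
So 1 − D = 0.728574, i.e. 0.7286 to 4 decimal places.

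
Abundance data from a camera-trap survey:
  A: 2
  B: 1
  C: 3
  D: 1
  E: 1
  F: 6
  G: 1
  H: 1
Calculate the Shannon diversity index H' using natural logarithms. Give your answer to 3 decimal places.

1.808

Total N = 2+1+3+1+1+6+1+1 = 16, so the proportions are 0.125, 0.0625, 0.1875, 0.0625, 0.0625, 0.375, 0.0625, 0.0625 (working shown to 5 dp, full precision carried).
Each pᵢ ln pᵢ term: 0.125×(-2.07944)=-0.25993, 0.0625×(-2.77259)=-0.17329, 0.1875×(-1.67398)=-0.31387, 0.0625×(-2.77259)=-0.17329, 0.0625×(-2.77259)=-0.17329, 0.375×(-0.98083)=-0.36781, 0.0625×(-2.77259)=-0.17329, 0.0625×(-2.77259)=-0.17329.
Sum = -1.80805, so H' = 1.808.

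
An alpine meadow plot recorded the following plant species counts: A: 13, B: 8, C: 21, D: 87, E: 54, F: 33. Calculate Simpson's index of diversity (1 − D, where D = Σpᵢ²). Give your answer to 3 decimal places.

0.737

Total N = 13+8+21+87+54+33 = 216, so the proportions are 0.06019, 0.03704, 0.09722, 0.40278, 0.25, 0.15278 (working shown to 5 dp, full precision carried).
D = 0.06019² + 0.03704² + 0.09722² + 0.40278² + 0.25² + 0.15278² = 0.00362 + 0.00137 + 0.00945 + 0.16223 + 0.06250 + 0.02334 = 0.26252.
So 1 − D = 0.73748, i.e. 0.737 to 3 decimal places.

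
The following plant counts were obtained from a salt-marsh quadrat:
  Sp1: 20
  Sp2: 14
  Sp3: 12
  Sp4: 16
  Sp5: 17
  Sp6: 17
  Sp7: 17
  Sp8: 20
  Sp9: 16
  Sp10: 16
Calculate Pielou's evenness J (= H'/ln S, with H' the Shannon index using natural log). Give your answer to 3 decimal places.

0.996

Total N = 20+14+12+16+17+17+17+20+16+16 = 165, so the proportions are 0.12121, 0.08485, 0.07273, 0.09697, 0.10303, 0.10303, 0.10303, 0.12121, 0.09697, 0.09697 (working shown to 5 dp, full precision carried).
H' = −Σ pᵢ ln pᵢ = −((-0.25578) + (-0.20931) + (-0.19062) + (-0.22626) + (-0.23416) + (-0.23416) + (-0.23416) + (-0.25578) + (-0.22626) + (-0.22626)) = 2.29278.
With S = 10 species, ln S = 2.30259, so J = 2.29278/2.30259 = 0.99574, i.e. 0.996 to 3 decimal places.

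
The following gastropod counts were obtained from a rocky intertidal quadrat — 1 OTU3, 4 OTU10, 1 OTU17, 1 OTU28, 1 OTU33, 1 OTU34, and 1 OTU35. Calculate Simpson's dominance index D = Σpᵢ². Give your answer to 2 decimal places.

0.22

Total N = 1+4+1+1+1+1+1 = 10, so the proportions are 0.1, 0.4, 0.1, 0.1, 0.1, 0.1, 0.1 (working shown to 4 dp, full precision carried).
D = 0.1² + 0.4² + 0.1² + 0.1² + 0.1² + 0.1² + 0.1² = 0.0100 + 0.1600 + 0.0100 + 0.0100 + 0.0100 + 0.0100 + 0.0100 = 0.2200.
To 2 decimal places, D = 0.22.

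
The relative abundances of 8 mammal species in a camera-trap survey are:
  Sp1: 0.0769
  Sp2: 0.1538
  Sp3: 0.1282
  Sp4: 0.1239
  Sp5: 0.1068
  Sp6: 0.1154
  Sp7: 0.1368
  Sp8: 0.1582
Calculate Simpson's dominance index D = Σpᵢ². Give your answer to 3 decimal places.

D = 0.0769² + 0.1538² + 0.1282² + 0.1239² + 0.1068² + 0.1154² + 0.1368² + 0.1582² = 0.00591 + 0.02365 + 0.01644 + 0.01535 + 0.01141 + 0.01332 + 0.01871 + 0.02503 = 0.12982 (working shown to 5 dp, full precision carried).
To 3 decimal places, D = 0.130.

0.130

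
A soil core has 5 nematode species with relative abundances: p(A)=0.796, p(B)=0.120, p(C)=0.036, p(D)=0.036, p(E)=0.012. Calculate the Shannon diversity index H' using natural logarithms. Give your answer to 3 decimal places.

Each pᵢ ln pᵢ term (working shown to 5 dp, full precision carried): 0.796×(-0.22816)=-0.18161, 0.12×(-2.12026)=-0.25443, 0.036×(-3.32424)=-0.11967, 0.036×(-3.32424)=-0.11967, 0.012×(-4.42285)=-0.05307.
Sum = -0.72846, so H' = 0.728.

0.728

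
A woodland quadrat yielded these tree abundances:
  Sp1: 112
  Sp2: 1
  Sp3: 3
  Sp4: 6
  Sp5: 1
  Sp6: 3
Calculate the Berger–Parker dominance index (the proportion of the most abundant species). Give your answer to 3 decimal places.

0.889

Total N = 112+1+3+6+1+3 = 126, so the proportions are 0.88889, 0.00794, 0.02381, 0.04762, 0.00794, 0.02381 (working shown to 5 dp, full precision carried).
The largest proportion is 0.88889, i.e. d = 0.889 to 3 decimal places.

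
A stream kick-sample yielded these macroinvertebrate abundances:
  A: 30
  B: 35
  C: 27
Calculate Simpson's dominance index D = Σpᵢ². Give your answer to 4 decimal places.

0.3372

Total N = 30+35+27 = 92, so the proportions are 0.326087, 0.380435, 0.293478 (working shown to 6 dp, full precision carried).
D = 0.326087² + 0.380435² + 0.293478² = 0.106333 + 0.144731 + 0.086129 = 0.337193.
To 4 decimal places, D = 0.3372.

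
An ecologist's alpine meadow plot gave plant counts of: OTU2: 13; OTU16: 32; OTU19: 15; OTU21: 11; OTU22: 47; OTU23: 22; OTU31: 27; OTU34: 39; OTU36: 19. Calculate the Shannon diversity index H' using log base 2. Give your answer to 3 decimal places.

3.018

Total N = 13+32+15+11+47+22+27+39+19 = 225, so the proportions are 0.05778, 0.14222, 0.06667, 0.04889, 0.20889, 0.09778, 0.12, 0.17333, 0.08444 (working shown to 5 dp, full precision carried).
Each pᵢ log₂ pᵢ term: 0.05778×(-4.11334)=-0.23766, 0.14222×(-2.81378)=-0.40018, 0.06667×(-3.90689)=-0.26046, 0.04889×(-4.35435)=-0.21288, 0.20889×(-2.25919)=-0.47192, 0.09778×(-3.35435)=-0.32798, 0.12×(-3.05889)=-0.36707, 0.17333×(-2.52838)=-0.43825, 0.08444×(-3.56585)=-0.30112.
Sum = -3.01752, so H' = 3.018.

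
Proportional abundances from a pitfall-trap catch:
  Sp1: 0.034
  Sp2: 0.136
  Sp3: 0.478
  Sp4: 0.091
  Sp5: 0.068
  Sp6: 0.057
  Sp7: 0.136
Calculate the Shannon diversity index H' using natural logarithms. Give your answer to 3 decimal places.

Each pᵢ ln pᵢ term (working shown to 5 dp, full precision carried): 0.034×(-3.38139)=-0.11497, 0.136×(-1.99510)=-0.27133, 0.478×(-0.73814)=-0.35283, 0.091×(-2.39690)=-0.21812, 0.068×(-2.68825)=-0.18280, 0.057×(-2.86470)=-0.16329, 0.136×(-1.99510)=-0.27133.
Sum = -1.57467, so H' = 1.575.

1.575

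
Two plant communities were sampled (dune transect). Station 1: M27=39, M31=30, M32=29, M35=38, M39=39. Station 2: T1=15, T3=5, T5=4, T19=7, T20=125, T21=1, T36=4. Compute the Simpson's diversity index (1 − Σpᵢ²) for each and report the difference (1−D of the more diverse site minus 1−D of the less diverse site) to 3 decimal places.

Station 1: N=175, proportions 0.22286, 0.17143, 0.16571, 0.21714, 0.22286, giving 1−D = 0.79667 (working shown to 5 dp, full precision carried).
Station 2: N=161, proportions 0.09317, 0.03106, 0.02484, 0.04348, 0.7764, 0.00621, 0.02484, giving 1−D = 0.38440.
Difference = |0.79667 − 0.38440| = 0.41227, i.e. 0.412 to 3 decimal places.

0.412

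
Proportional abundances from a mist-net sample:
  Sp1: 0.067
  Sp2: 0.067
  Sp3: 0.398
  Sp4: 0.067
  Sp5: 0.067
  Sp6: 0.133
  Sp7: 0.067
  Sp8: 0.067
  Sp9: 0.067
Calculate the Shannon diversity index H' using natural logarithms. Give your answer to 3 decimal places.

Each pᵢ ln pᵢ term (working shown to 5 dp, full precision carried): 0.067×(-2.70306)=-0.18111, 0.067×(-2.70306)=-0.18111, 0.398×(-0.92130)=-0.36668, 0.067×(-2.70306)=-0.18111, 0.067×(-2.70306)=-0.18111, 0.133×(-2.01741)=-0.26832, 0.067×(-2.70306)=-0.18111, 0.067×(-2.70306)=-0.18111, 0.067×(-2.70306)=-0.18111.
Sum = -1.90273, so H' = 1.903.

1.903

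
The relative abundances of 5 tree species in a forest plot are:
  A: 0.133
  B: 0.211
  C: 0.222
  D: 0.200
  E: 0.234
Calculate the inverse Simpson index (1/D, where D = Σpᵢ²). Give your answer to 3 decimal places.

D = 0.133² + 0.211² + 0.222² + 0.2² + 0.234² = 0.0176890 + 0.0445210 + 0.0492840 + 0.0400000 + 0.0547560 = 0.2062500 (working shown to 7 dp, full precision carried).
So 1/D = 4.84848, i.e. 4.848 to 3 decimal places.

4.848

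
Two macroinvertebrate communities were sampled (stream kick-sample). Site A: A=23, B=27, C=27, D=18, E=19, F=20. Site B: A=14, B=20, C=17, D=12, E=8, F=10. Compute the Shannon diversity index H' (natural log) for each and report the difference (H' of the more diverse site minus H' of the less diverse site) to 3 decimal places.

0.032

Site A: N=134, proportions 0.171642, 0.201493, 0.201493, 0.134328, 0.141791, 0.149254, giving H' = 1.778607 (working shown to 6 dp, full precision carried).
Site B: N=81, proportions 0.17284, 0.246914, 0.209877, 0.148148, 0.098765, 0.123457, giving H' = 1.746223.
Difference = |1.778607 − 1.746223| = 0.032384, i.e. 0.032 to 3 decimal places.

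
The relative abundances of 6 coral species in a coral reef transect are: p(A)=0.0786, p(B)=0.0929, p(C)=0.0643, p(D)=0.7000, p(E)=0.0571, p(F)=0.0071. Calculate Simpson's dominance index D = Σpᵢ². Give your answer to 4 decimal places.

D = 0.0786² + 0.0929² + 0.0643² + 0.7² + 0.0571² + 0.0071² = 0.006178 + 0.008630 + 0.004134 + 0.490000 + 0.003260 + 0.000050 = 0.512254 (working shown to 6 dp, full precision carried).
To 4 decimal places, D = 0.5123.

0.5123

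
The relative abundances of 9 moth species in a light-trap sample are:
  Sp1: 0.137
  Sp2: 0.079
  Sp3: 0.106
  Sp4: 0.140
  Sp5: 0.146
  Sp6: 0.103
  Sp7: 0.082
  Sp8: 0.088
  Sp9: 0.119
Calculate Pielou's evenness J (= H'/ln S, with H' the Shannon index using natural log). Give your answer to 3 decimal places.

0.989

H' = −Σ pᵢ ln pᵢ = −((-0.27233) + (-0.20053) + (-0.23790) + (-0.27526) + (-0.28093) + (-0.23412) + (-0.20508) + (-0.21388) + (-0.25331)) = 2.17332 (working shown to 5 dp, full precision carried).
With S = 9 species, ln S = 2.19722, so J = 2.17332/2.19722 = 0.98912, i.e. 0.989 to 3 decimal places.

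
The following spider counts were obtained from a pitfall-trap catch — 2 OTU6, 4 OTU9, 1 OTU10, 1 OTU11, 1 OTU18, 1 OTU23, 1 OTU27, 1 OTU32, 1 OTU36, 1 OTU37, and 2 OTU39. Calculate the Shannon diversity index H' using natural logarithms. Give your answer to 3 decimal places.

2.253

Total N = 2+4+1+1+1+1+1+1+1+1+2 = 16, so the proportions are 0.125, 0.25, 0.0625, 0.0625, 0.0625, 0.0625, 0.0625, 0.0625, 0.0625, 0.0625, 0.125 (working shown to 5 dp, full precision carried).
Each pᵢ ln pᵢ term: 0.125×(-2.07944)=-0.25993, 0.25×(-1.38629)=-0.34657, 0.0625×(-2.77259)=-0.17329, 0.0625×(-2.77259)=-0.17329, 0.0625×(-2.77259)=-0.17329, 0.0625×(-2.77259)=-0.17329, 0.0625×(-2.77259)=-0.17329, 0.0625×(-2.77259)=-0.17329, 0.0625×(-2.77259)=-0.17329, 0.0625×(-2.77259)=-0.17329, 0.125×(-2.07944)=-0.25993.
Sum = -2.25273, so H' = 2.253.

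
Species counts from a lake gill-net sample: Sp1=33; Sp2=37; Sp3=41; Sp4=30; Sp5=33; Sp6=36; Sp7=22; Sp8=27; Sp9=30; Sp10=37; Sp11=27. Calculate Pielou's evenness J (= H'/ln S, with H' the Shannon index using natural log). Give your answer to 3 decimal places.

0.994

Total N = 33+37+41+30+33+36+22+27+30+37+27 = 353, so the proportions are 0.09348, 0.10482, 0.11615, 0.08499, 0.09348, 0.10198, 0.06232, 0.07649, 0.08499, 0.10482, 0.07649 (working shown to 5 dp, full precision carried).
H' = −Σ pᵢ ln pᵢ = −((-0.22155) + (-0.23642) + (-0.25005) + (-0.20951) + (-0.22155) + (-0.23282) + (-0.17297) + (-0.19662) + (-0.20951) + (-0.23642) + (-0.19662)) = 2.38406.
With S = 11 species, ln S = 2.39790, so J = 2.38406/2.39790 = 0.99423, i.e. 0.994 to 3 decimal places.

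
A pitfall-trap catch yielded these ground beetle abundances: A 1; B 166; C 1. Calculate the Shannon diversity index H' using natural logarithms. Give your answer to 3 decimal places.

0.073

Total N = 1+166+1 = 168, so the proportions are 0.00595, 0.9881, 0.00595 (working shown to 5 dp, full precision carried).
Each pᵢ ln pᵢ term: 0.00595×(-5.12396)=-0.03050, 0.9881×(-0.01198)=-0.01183, 0.00595×(-5.12396)=-0.03050.
Sum = -0.07283, so H' = 0.073.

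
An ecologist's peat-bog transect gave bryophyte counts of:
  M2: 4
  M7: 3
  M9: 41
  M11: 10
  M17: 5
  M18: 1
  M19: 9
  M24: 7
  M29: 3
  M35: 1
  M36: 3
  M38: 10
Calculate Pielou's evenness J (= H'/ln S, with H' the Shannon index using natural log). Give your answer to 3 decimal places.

0.782

Total N = 4+3+41+10+5+1+9+7+3+1+3+10 = 97, so the proportions are 0.04124, 0.03093, 0.42268, 0.10309, 0.05155, 0.01031, 0.09278, 0.07216, 0.03093, 0.01031, 0.03093, 0.10309 (working shown to 5 dp, full precision carried).
H' = −Σ pᵢ ln pᵢ = −((-0.13148) + (-0.10751) + (-0.36399) + (-0.23424) + (-0.15285) + (-0.04716) + (-0.22059) + (-0.18971) + (-0.10751) + (-0.04716) + (-0.10751) + (-0.23424)) = 1.94394.
With S = 12 species, ln S = 2.48491, so J = 1.94394/2.48491 = 0.78230, i.e. 0.782 to 3 decimal places.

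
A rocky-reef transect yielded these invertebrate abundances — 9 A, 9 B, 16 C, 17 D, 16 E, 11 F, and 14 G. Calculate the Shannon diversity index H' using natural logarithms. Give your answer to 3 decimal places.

1.916

Total N = 9+9+16+17+16+11+14 = 92, so the proportions are 0.09783, 0.09783, 0.17391, 0.18478, 0.17391, 0.11957, 0.15217 (working shown to 5 dp, full precision carried).
Each pᵢ ln pᵢ term: 0.09783×(-2.32456)=-0.22740, 0.09783×(-2.32456)=-0.22740, 0.17391×(-1.74920)=-0.30421, 0.18478×(-1.68858)=-0.31202, 0.17391×(-1.74920)=-0.30421, 0.11957×(-2.12389)=-0.25394, 0.15217×(-1.88273)=-0.28650.
Sum = -1.91569, so H' = 1.916.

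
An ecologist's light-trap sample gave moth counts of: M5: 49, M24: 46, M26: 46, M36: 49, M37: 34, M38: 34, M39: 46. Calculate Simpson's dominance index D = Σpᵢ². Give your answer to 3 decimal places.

Total N = 49+46+46+49+34+34+46 = 304, so the proportions are 0.16118, 0.15132, 0.15132, 0.16118, 0.11184, 0.11184, 0.15132 (working shown to 5 dp, full precision carried).
D = 0.16118² + 0.15132² + 0.15132² + 0.16118² + 0.11184² + 0.11184² + 0.15132² = 0.02598 + 0.02290 + 0.02290 + 0.02598 + 0.01251 + 0.01251 + 0.02290 = 0.14567.
To 3 decimal places, D = 0.146.

0.146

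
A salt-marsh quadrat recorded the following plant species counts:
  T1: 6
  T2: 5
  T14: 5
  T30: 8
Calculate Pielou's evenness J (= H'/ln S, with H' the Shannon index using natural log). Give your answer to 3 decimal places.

0.986

Total N = 6+5+5+8 = 24, so the proportions are 0.25, 0.20833, 0.20833, 0.33333 (working shown to 5 dp, full precision carried).
H' = −Σ pᵢ ln pᵢ = −((-0.34657) + (-0.32679) + (-0.32679) + (-0.36620)) = 1.36637.
With S = 4 species, ln S = 1.38629, so J = 1.36637/1.38629 = 0.98563, i.e. 0.986 to 3 decimal places.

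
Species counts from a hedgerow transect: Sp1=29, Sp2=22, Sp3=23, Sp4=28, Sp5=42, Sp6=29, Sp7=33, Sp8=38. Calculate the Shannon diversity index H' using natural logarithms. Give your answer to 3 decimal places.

2.057

Total N = 29+22+23+28+42+29+33+38 = 244, so the proportions are 0.11885, 0.09016, 0.09426, 0.11475, 0.17213, 0.11885, 0.13525, 0.15574 (working shown to 5 dp, full precision carried).
Each pᵢ ln pᵢ term: 0.11885×(-2.12987)=-0.25314, 0.09016×(-2.40613)=-0.21695, 0.09426×(-2.36167)=-0.22262, 0.11475×(-2.16496)=-0.24844, 0.17213×(-1.75950)=-0.30286, 0.11885×(-2.12987)=-0.25314, 0.13525×(-2.00066)=-0.27058, 0.15574×(-1.85958)=-0.28961.
Sum = -2.05733, so H' = 2.057.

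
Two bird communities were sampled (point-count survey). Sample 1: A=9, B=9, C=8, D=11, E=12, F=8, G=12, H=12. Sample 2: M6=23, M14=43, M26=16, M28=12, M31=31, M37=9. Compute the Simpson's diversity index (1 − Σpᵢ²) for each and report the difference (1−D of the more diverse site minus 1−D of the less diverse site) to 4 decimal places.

Sample 1: N=81, proportions 0.11111111, 0.11111111, 0.09876543, 0.13580247, 0.14814815, 0.09876543, 0.14814815, 0.14814815, giving 1−D = 0.87151349 (working shown to 8 dp, full precision carried).
Sample 2: N=134, proportions 0.17164179, 0.32089552, 0.11940299, 0.08955224, 0.23134328, 0.06716418, giving 1−D = 0.78725774.
Difference = |0.87151349 − 0.78725774| = 0.08425575, i.e. 0.0843 to 4 decimal places.

0.0843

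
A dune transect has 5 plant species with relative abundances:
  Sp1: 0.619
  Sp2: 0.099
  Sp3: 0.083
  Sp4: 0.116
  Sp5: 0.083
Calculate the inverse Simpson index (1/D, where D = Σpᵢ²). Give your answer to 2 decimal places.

D = 0.619² + 0.099² + 0.083² + 0.116² + 0.083² = 0.38316 + 0.00980 + 0.00689 + 0.01346 + 0.00689 = 0.42020 (working shown to 5 dp, full precision carried).
So 1/D = 2.3798, i.e. 2.38 to 2 decimal places.

2.38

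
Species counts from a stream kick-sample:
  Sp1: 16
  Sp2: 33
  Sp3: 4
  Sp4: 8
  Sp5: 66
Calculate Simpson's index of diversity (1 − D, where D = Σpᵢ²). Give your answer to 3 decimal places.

Total N = 16+33+4+8+66 = 127, so the proportions are 0.12598, 0.25984, 0.0315, 0.06299, 0.51969 (working shown to 5 dp, full precision carried).
D = 0.12598² + 0.25984² + 0.0315² + 0.06299² + 0.51969² = 0.01587 + 0.06752 + 0.00099 + 0.00397 + 0.27007 = 0.35842.
So 1 − D = 0.64158, i.e. 0.642 to 3 decimal places.

0.642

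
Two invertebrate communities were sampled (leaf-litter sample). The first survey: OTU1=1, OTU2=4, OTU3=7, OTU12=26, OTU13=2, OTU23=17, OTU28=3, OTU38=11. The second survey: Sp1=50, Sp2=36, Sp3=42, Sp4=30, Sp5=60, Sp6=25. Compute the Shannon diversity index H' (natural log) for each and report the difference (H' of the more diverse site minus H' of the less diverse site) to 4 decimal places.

0.0654

The first survey: N=71, proportions 0.0140845, 0.056338, 0.0985915, 0.3661972, 0.028169, 0.2394366, 0.0422535, 0.1549296, giving H' = 1.6837973 (working shown to 7 dp, full precision carried).
The second survey: N=243, proportions 0.2057613, 0.1481481, 0.1728395, 0.1234568, 0.2469136, 0.1028807, giving H' = 1.7491995.
Difference = |1.6837973 − 1.7491995| = 0.0654022, i.e. 0.0654 to 4 decimal places.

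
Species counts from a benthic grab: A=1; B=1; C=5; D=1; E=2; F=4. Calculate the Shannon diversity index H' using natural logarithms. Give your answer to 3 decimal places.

1.569

Total N = 1+1+5+1+2+4 = 14, so the proportions are 0.07143, 0.07143, 0.35714, 0.07143, 0.14286, 0.28571 (working shown to 5 dp, full precision carried).
Each pᵢ ln pᵢ term: 0.07143×(-2.63906)=-0.18850, 0.07143×(-2.63906)=-0.18850, 0.35714×(-1.02962)=-0.36772, 0.07143×(-2.63906)=-0.18850, 0.14286×(-1.94591)=-0.27799, 0.28571×(-1.25276)=-0.35793.
Sum = -1.56915, so H' = 1.569.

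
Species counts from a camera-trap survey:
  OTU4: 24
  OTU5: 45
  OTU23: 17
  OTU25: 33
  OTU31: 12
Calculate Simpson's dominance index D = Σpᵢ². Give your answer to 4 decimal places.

Total N = 24+45+17+33+12 = 131, so the proportions are 0.183206, 0.343511, 0.129771, 0.251908, 0.091603 (working shown to 6 dp, full precision carried).
D = 0.183206² + 0.343511² + 0.129771² + 0.251908² + 0.091603² = 0.033564 + 0.118000 + 0.016841 + 0.063458 + 0.008391 = 0.240254.
To 4 decimal places, D = 0.2403.

0.2403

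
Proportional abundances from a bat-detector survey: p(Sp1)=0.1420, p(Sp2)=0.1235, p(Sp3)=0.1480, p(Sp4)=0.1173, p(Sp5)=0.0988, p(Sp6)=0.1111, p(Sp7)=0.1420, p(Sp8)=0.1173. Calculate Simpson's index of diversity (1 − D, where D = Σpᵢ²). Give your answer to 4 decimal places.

D = 0.142² + 0.1235² + 0.148² + 0.1173² + 0.0988² + 0.1111² + 0.142² + 0.1173² = 0.020164 + 0.015252 + 0.021904 + 0.013759 + 0.009761 + 0.012343 + 0.020164 + 0.013759 = 0.127107 (working shown to 6 dp, full precision carried).
So 1 − D = 0.872893, i.e. 0.8729 to 4 decimal places.

0.8729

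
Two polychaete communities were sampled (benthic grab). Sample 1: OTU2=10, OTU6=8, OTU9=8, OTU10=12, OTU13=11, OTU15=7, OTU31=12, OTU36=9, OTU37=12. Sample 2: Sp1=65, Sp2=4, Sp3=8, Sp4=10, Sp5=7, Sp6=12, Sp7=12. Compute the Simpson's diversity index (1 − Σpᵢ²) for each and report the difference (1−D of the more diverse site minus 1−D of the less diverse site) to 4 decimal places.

Sample 1: N=89, proportions 0.11236, 0.089888, 0.089888, 0.134831, 0.123596, 0.078652, 0.134831, 0.101124, 0.134831, giving 1−D = 0.884989 (working shown to 6 dp, full precision carried).
Sample 2: N=118, proportions 0.550847, 0.033898, 0.067797, 0.084746, 0.059322, 0.101695, 0.101695, giving 1−D = 0.659437.
Difference = |0.884989 − 0.659437| = 0.225552, i.e. 0.2256 to 4 decimal places.

0.2256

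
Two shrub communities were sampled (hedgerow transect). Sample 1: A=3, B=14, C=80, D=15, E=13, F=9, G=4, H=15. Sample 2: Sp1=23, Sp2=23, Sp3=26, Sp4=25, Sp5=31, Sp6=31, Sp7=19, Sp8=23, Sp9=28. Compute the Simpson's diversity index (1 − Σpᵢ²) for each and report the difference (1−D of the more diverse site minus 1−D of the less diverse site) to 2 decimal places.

Sample 1: N=153, proportions 0.019608, 0.091503, 0.522876, 0.098039, 0.084967, 0.058824, 0.026144, 0.098039, giving 1−D = 0.687257 (working shown to 6 dp, full precision carried).
Sample 2: N=229, proportions 0.100437, 0.100437, 0.113537, 0.10917, 0.135371, 0.135371, 0.082969, 0.100437, 0.122271, giving 1−D = 0.886444.
Difference = |0.687257 − 0.886444| = 0.199187, i.e. 0.20 to 2 decimal places.

0.20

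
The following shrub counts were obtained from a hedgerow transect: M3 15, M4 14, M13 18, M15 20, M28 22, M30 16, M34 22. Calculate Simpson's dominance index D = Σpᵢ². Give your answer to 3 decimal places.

0.147

Total N = 15+14+18+20+22+16+22 = 127, so the proportions are 0.11811, 0.11024, 0.14173, 0.15748, 0.17323, 0.12598, 0.17323 (working shown to 5 dp, full precision carried).
D = 0.11811² + 0.11024² + 0.14173² + 0.15748² + 0.17323² + 0.12598² + 0.17323² = 0.01395 + 0.01215 + 0.02009 + 0.02480 + 0.03001 + 0.01587 + 0.03001 = 0.14688.
To 3 decimal places, D = 0.147.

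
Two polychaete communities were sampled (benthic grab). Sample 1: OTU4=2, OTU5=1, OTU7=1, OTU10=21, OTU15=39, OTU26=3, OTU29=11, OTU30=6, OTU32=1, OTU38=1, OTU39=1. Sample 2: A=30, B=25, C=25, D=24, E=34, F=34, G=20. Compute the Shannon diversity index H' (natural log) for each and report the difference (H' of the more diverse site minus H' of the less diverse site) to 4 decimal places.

0.3214

Sample 1: N=87, proportions 0.022989, 0.011494, 0.011494, 0.241379, 0.448276, 0.034483, 0.126437, 0.068966, 0.011494, 0.011494, 0.011494, giving H' = 1.608168 (working shown to 6 dp, full precision carried).
Sample 2: N=192, proportions 0.15625, 0.130208, 0.130208, 0.125, 0.177083, 0.177083, 0.104167, giving H' = 1.929578.
Difference = |1.608168 − 1.929578| = 0.321410, i.e. 0.3214 to 4 decimal places.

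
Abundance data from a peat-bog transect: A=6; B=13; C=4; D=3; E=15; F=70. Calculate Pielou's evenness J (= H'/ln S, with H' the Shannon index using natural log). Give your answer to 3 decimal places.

0.663

Total N = 6+13+4+3+15+70 = 111, so the proportions are 0.05405, 0.11712, 0.03604, 0.02703, 0.13514, 0.63063 (working shown to 5 dp, full precision carried).
H' = −Σ pᵢ ln pᵢ = −((-0.15772) + (-0.25117) + (-0.11976) + (-0.09759) + (-0.27047) + (-0.29074)) = 1.18745.
With S = 6 species, ln S = 1.79176, so J = 1.18745/1.79176 = 0.66273, i.e. 0.663 to 3 decimal places.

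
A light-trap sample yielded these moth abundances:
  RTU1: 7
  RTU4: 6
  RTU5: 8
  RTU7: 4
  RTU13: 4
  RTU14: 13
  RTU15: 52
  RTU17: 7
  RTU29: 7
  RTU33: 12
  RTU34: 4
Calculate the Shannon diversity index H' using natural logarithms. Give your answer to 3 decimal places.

1.969

Total N = 7+6+8+4+4+13+52+7+7+12+4 = 124, so the proportions are 0.05645, 0.04839, 0.06452, 0.03226, 0.03226, 0.10484, 0.41935, 0.05645, 0.05645, 0.09677, 0.03226 (working shown to 5 dp, full precision carried).
Each pᵢ ln pᵢ term: 0.05645×(-2.87437)=-0.16226, 0.04839×(-3.02852)=-0.14654, 0.06452×(-2.74084)=-0.17683, 0.03226×(-3.43399)=-0.11077, 0.03226×(-3.43399)=-0.11077, 0.10484×(-2.25533)=-0.23645, 0.41935×(-0.86904)=-0.36444, 0.05645×(-2.87437)=-0.16226, 0.05645×(-2.87437)=-0.16226, 0.09677×(-2.33537)=-0.22600, 0.03226×(-3.43399)=-0.11077.
Sum = -1.96937, so H' = 1.969.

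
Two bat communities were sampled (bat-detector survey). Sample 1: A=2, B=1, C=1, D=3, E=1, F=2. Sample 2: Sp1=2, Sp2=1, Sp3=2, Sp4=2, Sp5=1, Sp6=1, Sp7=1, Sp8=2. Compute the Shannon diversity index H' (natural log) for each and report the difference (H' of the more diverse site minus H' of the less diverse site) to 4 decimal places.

0.3271

Sample 1: N=10, proportions 0.2, 0.1, 0.1, 0.3, 0.1, 0.2, giving H' = 1.695743 (working shown to 6 dp, full precision carried).
Sample 2: N=12, proportions 0.166667, 0.083333, 0.166667, 0.166667, 0.083333, 0.083333, 0.083333, 0.166667, giving H' = 2.022809.
Difference = |1.695743 − 2.022809| = 0.327066, i.e. 0.3271 to 4 decimal places.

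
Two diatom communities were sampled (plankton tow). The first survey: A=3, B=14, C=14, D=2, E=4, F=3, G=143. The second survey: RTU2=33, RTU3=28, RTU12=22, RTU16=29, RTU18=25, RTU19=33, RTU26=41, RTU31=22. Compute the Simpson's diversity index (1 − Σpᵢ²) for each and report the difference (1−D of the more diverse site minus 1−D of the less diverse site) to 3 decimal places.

0.493

The first survey: N=183, proportions 0.01639, 0.0765, 0.0765, 0.01093, 0.02186, 0.01639, 0.78142, giving 1−D = 0.37654 (working shown to 5 dp, full precision carried).
The second survey: N=233, proportions 0.14163, 0.12017, 0.09442, 0.12446, 0.1073, 0.14163, 0.17597, 0.09442, giving 1−D = 0.86964.
Difference = |0.37654 − 0.86964| = 0.49310, i.e. 0.493 to 3 decimal places.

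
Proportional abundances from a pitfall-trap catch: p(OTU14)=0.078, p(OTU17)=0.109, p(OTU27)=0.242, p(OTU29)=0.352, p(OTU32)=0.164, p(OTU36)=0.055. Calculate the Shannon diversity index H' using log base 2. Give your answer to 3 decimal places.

2.319

Each pᵢ log₂ pᵢ term (working shown to 5 dp, full precision carried): 0.078×(-3.68038)=-0.28707, 0.109×(-3.19760)=-0.34854, 0.242×(-2.04692)=-0.49535, 0.352×(-1.50635)=-0.53024, 0.164×(-2.60823)=-0.42775, 0.055×(-4.18442)=-0.23014.
Sum = -2.31909, so H' = 2.319.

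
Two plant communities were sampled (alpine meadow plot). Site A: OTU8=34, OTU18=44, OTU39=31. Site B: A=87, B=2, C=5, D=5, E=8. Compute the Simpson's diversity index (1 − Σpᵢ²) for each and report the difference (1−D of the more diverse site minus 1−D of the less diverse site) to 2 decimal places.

0.33

Site A: N=109, proportions 0.3119, 0.4037, 0.2844, giving 1−D = 0.6589 (working shown to 4 dp, full precision carried).
Site B: N=107, proportions 0.8131, 0.0187, 0.0467, 0.0467, 0.0748, giving 1−D = 0.3286.
Difference = |0.6589 − 0.3286| = 0.3303, i.e. 0.33 to 2 decimal places.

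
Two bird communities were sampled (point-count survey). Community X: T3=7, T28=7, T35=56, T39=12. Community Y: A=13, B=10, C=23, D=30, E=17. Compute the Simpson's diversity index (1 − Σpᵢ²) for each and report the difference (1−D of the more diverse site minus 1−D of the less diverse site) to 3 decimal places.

Community X: N=82, proportions 0.08537, 0.08537, 0.68293, 0.14634, giving 1−D = 0.49762 (working shown to 5 dp, full precision carried).
Community Y: N=93, proportions 0.13978, 0.10753, 0.24731, 0.32258, 0.1828, giving 1−D = 0.77026.
Difference = |0.49762 − 0.77026| = 0.27264, i.e. 0.273 to 3 decimal places.

0.273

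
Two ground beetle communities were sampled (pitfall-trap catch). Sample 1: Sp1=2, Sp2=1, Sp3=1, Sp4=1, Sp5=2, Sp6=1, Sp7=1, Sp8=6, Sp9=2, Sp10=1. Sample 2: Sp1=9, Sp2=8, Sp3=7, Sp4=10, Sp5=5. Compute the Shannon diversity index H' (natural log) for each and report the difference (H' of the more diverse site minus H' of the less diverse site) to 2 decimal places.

0.48

Sample 1: N=18, proportions 0.11111, 0.05556, 0.05556, 0.05556, 0.11111, 0.05556, 0.05556, 0.33333, 0.11111, 0.05556, giving H' = 2.06207 (working shown to 5 dp, full precision carried).
Sample 2: N=39, proportions 0.23077, 0.20513, 0.17949, 0.25641, 0.12821, giving H' = 1.58395.
Difference = |2.06207 − 1.58395| = 0.47812, i.e. 0.48 to 2 decimal places.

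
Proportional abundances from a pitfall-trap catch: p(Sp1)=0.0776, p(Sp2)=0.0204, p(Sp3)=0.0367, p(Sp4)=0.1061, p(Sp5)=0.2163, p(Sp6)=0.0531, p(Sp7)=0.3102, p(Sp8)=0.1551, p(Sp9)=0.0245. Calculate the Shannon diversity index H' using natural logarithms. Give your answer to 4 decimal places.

Each pᵢ ln pᵢ term (working shown to 6 dp, full precision carried): 0.0776×(-2.556188)=-0.198360, 0.0204×(-3.892220)=-0.079401, 0.0367×(-3.304979)=-0.121293, 0.1061×(-2.243373)=-0.238022, 0.2163×(-1.531089)=-0.331175, 0.0531×(-2.935578)=-0.155879, 0.3102×(-1.170538)=-0.363101, 0.1551×(-1.863685)=-0.289058, 0.0245×(-3.709082)=-0.090873.
Sum = -1.867161, so H' = 1.8672.

1.8672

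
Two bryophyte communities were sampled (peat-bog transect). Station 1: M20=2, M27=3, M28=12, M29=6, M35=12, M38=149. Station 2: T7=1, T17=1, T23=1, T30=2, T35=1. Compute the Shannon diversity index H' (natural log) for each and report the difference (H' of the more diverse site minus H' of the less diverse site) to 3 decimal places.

Station 1: N=184, proportions 0.01087, 0.0163, 0.06522, 0.03261, 0.06522, 0.80978, giving H' = 0.75484 (working shown to 5 dp, full precision carried).
Station 2: N=6, proportions 0.16667, 0.16667, 0.16667, 0.33333, 0.16667, giving H' = 1.56071.
Difference = |0.75484 − 1.56071| = 0.80587, i.e. 0.806 to 3 decimal places.

0.806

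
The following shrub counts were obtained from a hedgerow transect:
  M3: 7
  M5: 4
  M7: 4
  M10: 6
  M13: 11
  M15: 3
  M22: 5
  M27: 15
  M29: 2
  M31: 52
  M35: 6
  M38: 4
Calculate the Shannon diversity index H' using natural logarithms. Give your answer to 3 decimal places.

Total N = 7+4+4+6+11+3+5+15+2+52+6+4 = 119, so the proportions are 0.05882, 0.03361, 0.03361, 0.05042, 0.09244, 0.02521, 0.04202, 0.12605, 0.01681, 0.43697, 0.05042, 0.03361 (working shown to 5 dp, full precision carried).
Each pᵢ ln pᵢ term: 0.05882×(-2.83321)=-0.16666, 0.03361×(-3.39283)=-0.11404, 0.03361×(-3.39283)=-0.11404, 0.05042×(-2.98736)=-0.15062, 0.09244×(-2.38123)=-0.22011, 0.02521×(-3.68051)=-0.09279, 0.04202×(-3.16969)=-0.13318, 0.12605×(-2.07107)=-0.26106, 0.01681×(-4.08598)=-0.06867, 0.43697×(-0.82788)=-0.36176, 0.05042×(-2.98736)=-0.15062, 0.03361×(-3.39283)=-0.11404.
Sum = -1.94761, so H' = 1.948.

1.948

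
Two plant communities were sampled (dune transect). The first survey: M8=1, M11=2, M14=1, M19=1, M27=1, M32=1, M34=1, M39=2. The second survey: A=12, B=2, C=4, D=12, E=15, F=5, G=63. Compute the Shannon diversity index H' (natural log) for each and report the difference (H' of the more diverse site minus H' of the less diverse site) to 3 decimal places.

The first survey: N=10, proportions 0.1, 0.2, 0.1, 0.1, 0.1, 0.1, 0.1, 0.2, giving H' = 2.02533 (working shown to 5 dp, full precision carried).
The second survey: N=113, proportions 0.10619, 0.0177, 0.0354, 0.10619, 0.13274, 0.04425, 0.55752, giving H' = 1.39770.
Difference = |2.02533 − 1.39770| = 0.62763, i.e. 0.628 to 3 decimal places.

0.628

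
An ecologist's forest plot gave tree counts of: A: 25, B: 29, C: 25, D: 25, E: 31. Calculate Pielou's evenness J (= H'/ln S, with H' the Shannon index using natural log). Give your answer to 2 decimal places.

Total N = 25+29+25+25+31 = 135, so the proportions are 0.1852, 0.2148, 0.1852, 0.1852, 0.2296 (working shown to 4 dp, full precision carried).
H' = −Σ pᵢ ln pᵢ = −((-0.3123) + (-0.3304) + (-0.3123) + (-0.3123) + (-0.3379)) = 1.6051.
With S = 5 species, ln S = 1.6094, so J = 1.6051/1.6094 = 0.9973, i.e. 1.00 to 2 decimal places.

1.00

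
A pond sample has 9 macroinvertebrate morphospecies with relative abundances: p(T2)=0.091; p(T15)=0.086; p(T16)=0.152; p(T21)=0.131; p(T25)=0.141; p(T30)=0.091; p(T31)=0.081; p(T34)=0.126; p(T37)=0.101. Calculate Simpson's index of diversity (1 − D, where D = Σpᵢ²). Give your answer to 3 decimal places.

D = 0.091² + 0.086² + 0.152² + 0.131² + 0.141² + 0.091² + 0.081² + 0.126² + 0.101² = 0.00828 + 0.00740 + 0.02310 + 0.01716 + 0.01988 + 0.00828 + 0.00656 + 0.01588 + 0.01020 = 0.11674 (working shown to 5 dp, full precision carried).
So 1 − D = 0.88326, i.e. 0.883 to 3 decimal places.

0.883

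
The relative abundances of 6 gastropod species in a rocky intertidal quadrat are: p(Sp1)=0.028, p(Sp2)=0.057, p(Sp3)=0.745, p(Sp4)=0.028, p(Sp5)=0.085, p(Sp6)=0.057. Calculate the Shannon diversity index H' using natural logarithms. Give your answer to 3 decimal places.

Each pᵢ ln pᵢ term (working shown to 5 dp, full precision carried): 0.028×(-3.57555)=-0.10012, 0.057×(-2.86470)=-0.16329, 0.745×(-0.29437)=-0.21931, 0.028×(-3.57555)=-0.10012, 0.085×(-2.46510)=-0.20953, 0.057×(-2.86470)=-0.16329.
Sum = -0.95565, so H' = 0.956.

0.956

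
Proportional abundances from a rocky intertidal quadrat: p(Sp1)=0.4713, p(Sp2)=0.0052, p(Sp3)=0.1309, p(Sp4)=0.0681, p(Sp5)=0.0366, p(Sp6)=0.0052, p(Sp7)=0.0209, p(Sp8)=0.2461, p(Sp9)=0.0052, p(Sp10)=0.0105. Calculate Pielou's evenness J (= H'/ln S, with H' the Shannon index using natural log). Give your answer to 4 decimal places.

0.6430

H' = −Σ pᵢ ln pᵢ = −((-0.354540) + (-0.027347) + (-0.266162) + (-0.182970) + (-0.121062) + (-0.027347) + (-0.080841) + (-0.345036) + (-0.027347) + (-0.047842)) = 1.480495 (working shown to 6 dp, full precision carried).
With S = 10 species, ln S = 2.302585, so J = 1.480495/2.302585 = 0.642971, i.e. 0.6430 to 4 decimal places.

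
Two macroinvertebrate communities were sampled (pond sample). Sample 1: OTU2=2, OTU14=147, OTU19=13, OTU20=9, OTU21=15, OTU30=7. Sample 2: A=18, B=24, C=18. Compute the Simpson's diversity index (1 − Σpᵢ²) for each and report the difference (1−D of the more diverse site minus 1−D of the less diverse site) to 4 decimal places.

0.2543

Sample 1: N=193, proportions 0.010363, 0.761658, 0.067358, 0.046632, 0.07772, 0.036269, giving 1−D = 0.405702 (working shown to 6 dp, full precision carried).
Sample 2: N=60, proportions 0.3, 0.4, 0.3, giving 1−D = 0.660000.
Difference = |0.405702 − 0.660000| = 0.254298, i.e. 0.2543 to 4 decimal places.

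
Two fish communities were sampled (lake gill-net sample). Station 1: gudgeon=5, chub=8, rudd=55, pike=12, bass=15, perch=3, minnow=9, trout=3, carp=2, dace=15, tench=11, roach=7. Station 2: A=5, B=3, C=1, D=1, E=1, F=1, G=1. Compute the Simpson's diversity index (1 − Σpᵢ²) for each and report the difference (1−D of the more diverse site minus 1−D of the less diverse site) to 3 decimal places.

Station 1: N=145, proportions 0.03448, 0.05517, 0.37931, 0.08276, 0.10345, 0.02069, 0.06207, 0.02069, 0.01379, 0.10345, 0.07586, 0.04828, giving 1−D = 0.81065 (working shown to 5 dp, full precision carried).
Station 2: N=13, proportions 0.38462, 0.23077, 0.07692, 0.07692, 0.07692, 0.07692, 0.07692, giving 1−D = 0.76923.
Difference = |0.81065 − 0.76923| = 0.04142, i.e. 0.041 to 3 decimal places.

0.041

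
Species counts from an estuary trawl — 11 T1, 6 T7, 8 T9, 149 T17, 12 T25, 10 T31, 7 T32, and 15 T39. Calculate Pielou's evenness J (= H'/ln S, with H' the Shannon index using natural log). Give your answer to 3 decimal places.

0.590

Total N = 11+6+8+149+12+10+7+15 = 218, so the proportions are 0.05046, 0.02752, 0.0367, 0.68349, 0.05505, 0.04587, 0.03211, 0.06881 (working shown to 5 dp, full precision carried).
H' = −Σ pᵢ ln pᵢ = −((-0.15070) + (-0.09888) + (-0.12129) + (-0.26010) + (-0.15961) + (-0.14137) + (-0.11041) + (-0.18416)) = 1.22652.
With S = 8 species, ln S = 2.07944, so J = 1.22652/2.07944 = 0.58983, i.e. 0.590 to 3 decimal places.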